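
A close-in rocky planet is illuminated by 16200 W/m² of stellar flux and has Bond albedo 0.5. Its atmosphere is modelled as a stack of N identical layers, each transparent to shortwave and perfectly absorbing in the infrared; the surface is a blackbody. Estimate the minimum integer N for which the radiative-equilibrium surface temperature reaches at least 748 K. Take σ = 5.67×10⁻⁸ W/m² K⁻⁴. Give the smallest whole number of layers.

Top-of-atmosphere balance: σT_e⁴ = S(1−α)/4 = 2025 W/m² → T_e = 434.7 K.
T_s = (N+1)^(1/4)·T_e ≥ 748 K requires N+1 ≥ (T_s/T_e)⁴ = (748/434.7)⁴ = 8.765.
Rounding up, N = 8.

8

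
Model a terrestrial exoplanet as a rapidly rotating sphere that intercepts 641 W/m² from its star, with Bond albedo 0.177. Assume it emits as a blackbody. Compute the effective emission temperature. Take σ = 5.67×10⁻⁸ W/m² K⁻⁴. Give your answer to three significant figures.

220 K

The planet absorbs (1−α)S over its disc πR² and re-emits over 4πR², so the mean absorbed flux is (1−0.177)·641.0/4 = 131.9 W/m².
Set σT⁴ = 131.9 → T = (131.9/σ)^(1/4) = 219.6 K.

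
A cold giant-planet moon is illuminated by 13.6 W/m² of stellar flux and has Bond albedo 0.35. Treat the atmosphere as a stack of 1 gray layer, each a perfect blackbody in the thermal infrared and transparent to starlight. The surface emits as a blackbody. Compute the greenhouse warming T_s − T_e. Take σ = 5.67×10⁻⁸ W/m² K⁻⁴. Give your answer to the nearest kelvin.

15 kelvin

Top-of-atmosphere balance: σT_e⁴ = S(1−α)/4 = 2.210 W/m² → T_e = 79.01 K.
Surface: T_s = (2)^¼·T_e = 93.96 K.
Warming: T_s − T_e = 14.95 K.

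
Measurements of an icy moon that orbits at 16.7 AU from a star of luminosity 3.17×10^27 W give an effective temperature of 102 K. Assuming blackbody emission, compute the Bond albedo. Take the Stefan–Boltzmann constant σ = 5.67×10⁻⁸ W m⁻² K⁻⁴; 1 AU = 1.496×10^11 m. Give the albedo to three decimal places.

0.393

d = 16.7 × 1.496×10^11 m = 2.498×10^12 m.
Spreading L over a sphere of radius d: S = 3.17×10^27/(4π·2.50×10^12²) = 40.42 W m⁻².
Rearranging the radiative balance, α = 1 − 4σT⁴/S.
σT⁴ = 6.137 W m⁻², so 4σT⁴ = 24.55 W m⁻².
Hence α = 1 − 24.55/40.42 = 0.3926.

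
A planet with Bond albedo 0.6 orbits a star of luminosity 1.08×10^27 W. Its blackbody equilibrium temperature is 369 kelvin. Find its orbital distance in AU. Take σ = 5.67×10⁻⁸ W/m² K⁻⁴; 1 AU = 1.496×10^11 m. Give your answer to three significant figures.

0.604 AU

The flux needed for this T is 4σT⁴/(1−0.6) = 10510 W/m².
S = L/(4πd²) → d = √(L/4πS) = √(1.08×10^27/(4π·10510)) = 9.042×10^10 m = 0.6044 AU.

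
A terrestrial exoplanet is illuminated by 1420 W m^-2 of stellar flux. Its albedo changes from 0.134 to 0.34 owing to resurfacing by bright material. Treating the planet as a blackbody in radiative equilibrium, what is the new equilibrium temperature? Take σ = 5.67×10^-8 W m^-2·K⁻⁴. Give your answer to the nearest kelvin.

New equilibrium: T₂ = [(1−0.34)·1420/(4σ)]^(1/4) = 253.5 K.

254 K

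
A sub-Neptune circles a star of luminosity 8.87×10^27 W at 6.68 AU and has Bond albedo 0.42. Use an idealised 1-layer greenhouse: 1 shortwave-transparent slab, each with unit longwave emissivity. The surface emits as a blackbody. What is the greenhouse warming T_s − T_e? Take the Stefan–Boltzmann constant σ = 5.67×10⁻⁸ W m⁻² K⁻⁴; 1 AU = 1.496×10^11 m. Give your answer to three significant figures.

Orbital distance: d = 6.68 AU = 9.993×10^11 m.
Spreading L over a sphere of radius d: S = 8.87×10^27/(4π·9.99×10^11²) = 706.8 W m⁻².
Top-of-atmosphere balance: σT_e⁴ = S(1−α)/4 = 102.5 W m⁻² → T_e = 206.2 K.
Surface: T_s = (2)^¼·T_e = 245.2 K.
Warming: T_s − T_e = 39.01 K.

39.0 kelvin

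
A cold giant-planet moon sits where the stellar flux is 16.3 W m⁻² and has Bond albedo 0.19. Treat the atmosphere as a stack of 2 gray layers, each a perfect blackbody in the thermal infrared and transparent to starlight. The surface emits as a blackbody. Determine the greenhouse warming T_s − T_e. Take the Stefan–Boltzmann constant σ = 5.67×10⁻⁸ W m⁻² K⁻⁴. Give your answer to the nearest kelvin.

OLR = S(1−α)/4 = 3.301 W m⁻²; the top layer radiates at T_e = 87.35 K.
T_s = (N+1)^(1/4)·T_e = 115.0 K.
So the greenhouse effect raises the surface by 115.0 − 87.35 = 27.61 K.

28 kelvin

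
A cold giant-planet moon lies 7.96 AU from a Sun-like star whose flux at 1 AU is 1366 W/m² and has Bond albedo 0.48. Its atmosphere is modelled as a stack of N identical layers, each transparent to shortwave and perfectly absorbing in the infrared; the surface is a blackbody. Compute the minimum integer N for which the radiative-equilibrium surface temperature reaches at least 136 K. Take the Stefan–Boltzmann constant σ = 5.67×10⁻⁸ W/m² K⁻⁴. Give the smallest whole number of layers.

By the inverse-square law, S = 1366/7.96² = 21.56 W/m².
OLR = S(1−α)/4 = 2.803 W/m²; the top layer radiates at T_e = 83.85 K.
Since T_s⁴ = (N+1)T_e⁴, we need N ≥ (T_s/T_e)⁴ − 1 = 5.921.
So N ≥ 5.921; the smallest integer is N = 6.

6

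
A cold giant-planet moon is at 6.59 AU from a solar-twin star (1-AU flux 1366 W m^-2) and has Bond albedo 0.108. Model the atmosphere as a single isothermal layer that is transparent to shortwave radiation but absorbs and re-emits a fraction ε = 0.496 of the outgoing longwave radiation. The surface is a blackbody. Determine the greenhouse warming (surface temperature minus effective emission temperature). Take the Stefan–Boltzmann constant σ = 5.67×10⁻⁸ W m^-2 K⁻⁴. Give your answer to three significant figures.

By the inverse-square law, S = 1366/6.59² = 31.45 W m^-2.
Effective emission temperature (TOA balance): σT_e⁴ = S(1−α)/4 = 7.014 W m^-2 → T_e = 105.5 K.
For a single slab of emissivity ε, T_s⁴ = 2T_e⁴/(2−ε); thus T_s = 105.5·(1.33)^(1/4) = 113.3 K.
The atmosphere warms the surface by 7.789 K.

7.79 K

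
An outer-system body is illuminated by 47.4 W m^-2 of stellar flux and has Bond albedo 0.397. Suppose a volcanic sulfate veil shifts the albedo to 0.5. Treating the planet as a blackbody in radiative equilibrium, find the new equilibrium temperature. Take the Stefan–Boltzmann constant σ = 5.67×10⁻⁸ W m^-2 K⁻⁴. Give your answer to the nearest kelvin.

New equilibrium: T₂ = [(1−0.5)·47.40/(4σ)]^(1/4) = 101.1 K.

101 kelvin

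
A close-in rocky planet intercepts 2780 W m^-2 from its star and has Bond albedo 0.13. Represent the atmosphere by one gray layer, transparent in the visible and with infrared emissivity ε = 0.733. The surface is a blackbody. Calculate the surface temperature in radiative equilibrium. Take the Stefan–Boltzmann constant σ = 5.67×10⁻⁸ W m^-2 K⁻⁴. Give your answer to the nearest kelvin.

360 kelvin

Effective emission temperature (TOA balance): σT_e⁴ = S(1−α)/4 = 604.6 W m^-2 → T_e = 321.4 K.
For a single slab of emissivity ε, T_s⁴ = 2T_e⁴/(2−ε); thus T_s = 321.4·(1.579)^(1/4) = 360.2 K.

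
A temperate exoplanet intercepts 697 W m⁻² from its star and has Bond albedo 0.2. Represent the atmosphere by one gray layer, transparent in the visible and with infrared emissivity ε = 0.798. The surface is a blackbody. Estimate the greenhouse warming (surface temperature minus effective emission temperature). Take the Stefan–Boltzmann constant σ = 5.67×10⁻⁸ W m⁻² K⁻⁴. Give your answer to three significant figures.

The planet radiates to space at T_e = [S(1−α)/(4σ)]^(1/4) = 222.7 K.
For a single slab of emissivity ε, T_s⁴ = 2T_e⁴/(2−ε); thus T_s = 222.7·(1.664)^(1/4) = 252.9 K.
Greenhouse warming: T_s − T_e = 30.23 K.

30.2 K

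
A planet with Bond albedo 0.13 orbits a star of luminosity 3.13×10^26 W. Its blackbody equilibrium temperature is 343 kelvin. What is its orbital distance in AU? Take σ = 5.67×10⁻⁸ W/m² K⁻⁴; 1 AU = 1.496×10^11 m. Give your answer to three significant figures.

0.555 AU

The flux needed for this T is 4σT⁴/(1−0.13) = 3608 W/m².
From L = 4πd²S, d = √(3.13×10^26/(4π·3608)) = 8.308×10^10 m = 0.5554 AU.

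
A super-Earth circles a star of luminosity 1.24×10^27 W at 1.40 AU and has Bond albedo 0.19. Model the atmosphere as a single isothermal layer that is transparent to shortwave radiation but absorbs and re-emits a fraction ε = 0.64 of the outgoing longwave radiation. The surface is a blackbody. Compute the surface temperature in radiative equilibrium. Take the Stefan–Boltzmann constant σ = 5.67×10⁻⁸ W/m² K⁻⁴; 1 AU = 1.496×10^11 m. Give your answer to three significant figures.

Orbital distance: d = 1.40 AU = 2.094×10^11 m.
Flux at the orbit: S = L/(4πd²) = 1.24×10^27/(4π·(2.09×10^11)²) = 2250 W/m².
Effective emission temperature (TOA balance): σT_e⁴ = S(1−α)/4 = 455.5 W/m² → T_e = 299.4 K.
For a single slab of emissivity ε, T_s⁴ = 2T_e⁴/(2−ε); thus T_s = 299.4·(1.471)^(1/4) = 329.7 K.

330 K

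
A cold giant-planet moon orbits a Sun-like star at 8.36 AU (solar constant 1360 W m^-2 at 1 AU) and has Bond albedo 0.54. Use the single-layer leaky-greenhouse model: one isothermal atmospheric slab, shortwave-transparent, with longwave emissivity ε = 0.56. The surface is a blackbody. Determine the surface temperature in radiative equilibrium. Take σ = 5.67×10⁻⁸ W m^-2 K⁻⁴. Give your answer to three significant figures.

Flux at the orbit: S = 1360/(8.36)² = 19.46 W m^-2.
The planet radiates to space at T_e = [S(1−α)/(4σ)]^(1/4) = 79.26 K.
Surface balance with a leaky layer gives σT_s⁴ = σT_e⁴·2/(2−ε), so T_s = T_e·[2/(2−0.56)]^(1/4) = 86.05 K.

86.0 kelvin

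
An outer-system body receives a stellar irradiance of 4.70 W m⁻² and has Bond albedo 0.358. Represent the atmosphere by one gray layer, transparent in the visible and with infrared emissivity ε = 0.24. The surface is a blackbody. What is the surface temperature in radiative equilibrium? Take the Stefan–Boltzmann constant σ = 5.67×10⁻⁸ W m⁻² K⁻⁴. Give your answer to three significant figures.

Effective emission temperature (TOA balance): σT_e⁴ = S(1−α)/4 = 0.7544 W m⁻² → T_e = 60.39 K.
Surface balance with a leaky layer gives σT_s⁴ = σT_e⁴·2/(2−ε), so T_s = T_e·[2/(2−0.24)]^(1/4) = 62.36 K.

62.4 K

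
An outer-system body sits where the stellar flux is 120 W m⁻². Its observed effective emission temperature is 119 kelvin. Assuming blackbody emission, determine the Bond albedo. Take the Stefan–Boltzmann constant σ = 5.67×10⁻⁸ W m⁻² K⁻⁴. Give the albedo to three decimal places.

Energy balance: S(1−α)/4 = σT⁴, so 1−α = 4σT⁴/S.
4σT⁴ = 4·5.67×10⁻⁸·(119)⁴ = 45.48 W m⁻².
1−α = 45.48/120.0 = 0.3790, so α = 0.6210.

0.621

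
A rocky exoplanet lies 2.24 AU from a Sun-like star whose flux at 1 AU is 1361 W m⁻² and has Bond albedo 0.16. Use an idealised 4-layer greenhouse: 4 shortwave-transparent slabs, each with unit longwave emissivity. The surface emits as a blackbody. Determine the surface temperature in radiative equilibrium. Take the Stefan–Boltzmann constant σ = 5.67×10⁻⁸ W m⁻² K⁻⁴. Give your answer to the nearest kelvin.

Irradiance scales as 1/d², so S = 1361 W m⁻² × (1/2.24)² = 271.2 W m⁻².
The effective emission temperature is T_e = [S(1−α)/(4σ)]^¼ = 178.0 K.
Layer-by-layer balance gives σT_s⁴ = (N+1)σT_e⁴, so T_s = 5^¼·178.0 = 266.2 K.

266 K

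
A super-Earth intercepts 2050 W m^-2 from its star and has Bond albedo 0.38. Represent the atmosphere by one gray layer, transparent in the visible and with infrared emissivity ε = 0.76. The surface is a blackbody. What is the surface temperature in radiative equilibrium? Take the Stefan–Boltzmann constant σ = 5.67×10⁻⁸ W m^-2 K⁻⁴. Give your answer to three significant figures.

Effective emission temperature (TOA balance): σT_e⁴ = S(1−α)/4 = 317.8 W m^-2 → T_e = 273.6 K.
Surface balance with a leaky layer gives σT_s⁴ = σT_e⁴·2/(2−ε), so T_s = T_e·[2/(2−0.76)]^(1/4) = 308.3 K.

308 K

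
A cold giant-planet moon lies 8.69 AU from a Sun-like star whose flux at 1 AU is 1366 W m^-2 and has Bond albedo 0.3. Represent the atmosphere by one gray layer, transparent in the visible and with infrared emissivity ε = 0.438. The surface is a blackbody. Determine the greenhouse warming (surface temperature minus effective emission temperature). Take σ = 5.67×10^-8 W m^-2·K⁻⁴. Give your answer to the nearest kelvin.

6 K

Flux at the orbit: S = 1366/(8.69)² = 18.09 W m^-2.
Effective emission temperature (TOA balance): σT_e⁴ = S(1−α)/4 = 3.166 W m^-2 → T_e = 86.44 K.
Surface balance with a leaky layer gives σT_s⁴ = σT_e⁴·2/(2−ε), so T_s = T_e·[2/(2−0.438)]^(1/4) = 91.95 K.
Greenhouse warming: T_s − T_e = 5.510 K.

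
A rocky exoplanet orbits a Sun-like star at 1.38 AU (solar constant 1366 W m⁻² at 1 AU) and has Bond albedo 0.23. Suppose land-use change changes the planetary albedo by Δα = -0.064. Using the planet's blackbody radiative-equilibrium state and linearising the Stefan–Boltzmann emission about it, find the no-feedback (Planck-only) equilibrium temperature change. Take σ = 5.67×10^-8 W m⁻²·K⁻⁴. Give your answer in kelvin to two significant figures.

4.6 K

By the inverse-square law, S = 1366/1.38² = 717.3 W m⁻².
Unperturbed T_e = [717.3·(1−0.23)/(4σ)]^¼ = 222.1 K.
TOA radiative forcing: ΔF = −S·Δα/4 = −717.3·(-0.064)/4 = 11.48 W m⁻².
Planck response: λ_P = 4σT_e³ = 4·5.67×10⁻⁸·(222.1)³ = 2.486 W m⁻²/K.
Hence the no-feedback warming is ΔF/(4σT_e³) = 4.62 K.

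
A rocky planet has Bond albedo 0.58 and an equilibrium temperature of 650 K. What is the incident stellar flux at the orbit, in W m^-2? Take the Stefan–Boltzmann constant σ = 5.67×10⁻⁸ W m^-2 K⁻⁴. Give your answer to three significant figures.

Invert the energy balance for S: S = 4σT⁴/(1−α).
The emitted flux is σT⁴ = 10120 W m^-2.
S = 4·10120/0.42 = 96390 W m^-2.

96400 W m^-2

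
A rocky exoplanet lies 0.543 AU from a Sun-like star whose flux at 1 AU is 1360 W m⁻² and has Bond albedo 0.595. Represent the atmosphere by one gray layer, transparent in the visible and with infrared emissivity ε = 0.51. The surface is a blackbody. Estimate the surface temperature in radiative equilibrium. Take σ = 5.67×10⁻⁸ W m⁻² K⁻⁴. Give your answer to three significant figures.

324 K

Irradiance scales as 1/d², so S = 1360 W m⁻² × (1/0.543)² = 4613 W m⁻².
At the top of the atmosphere, σT_e⁴ = S(1−α)/4 = 467.0 W m⁻², giving T_e = 301.3 K.
For a single slab of emissivity ε, T_s⁴ = 2T_e⁴/(2−ε); thus T_s = 301.3·(1.342)^(1/4) = 324.3 K.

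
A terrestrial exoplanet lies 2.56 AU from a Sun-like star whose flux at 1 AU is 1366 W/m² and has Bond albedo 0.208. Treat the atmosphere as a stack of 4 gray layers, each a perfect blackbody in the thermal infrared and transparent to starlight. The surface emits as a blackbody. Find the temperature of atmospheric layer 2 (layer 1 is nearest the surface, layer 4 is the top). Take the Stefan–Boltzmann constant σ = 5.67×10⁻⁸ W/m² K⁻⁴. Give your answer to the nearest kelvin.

216 K

Irradiance scales as 1/d², so S = 1366 W/m² × (1/2.56)² = 208.4 W/m².
The effective emission temperature is T_e = [S(1−α)/(4σ)]^¼ = 164.3 K.
In the N-layer model, layer k (counted from the surface) has T_k = (N+1−k)^(1/4)·T_e.
T_2 = (3)^(1/4)·164.3 = 216.2 K.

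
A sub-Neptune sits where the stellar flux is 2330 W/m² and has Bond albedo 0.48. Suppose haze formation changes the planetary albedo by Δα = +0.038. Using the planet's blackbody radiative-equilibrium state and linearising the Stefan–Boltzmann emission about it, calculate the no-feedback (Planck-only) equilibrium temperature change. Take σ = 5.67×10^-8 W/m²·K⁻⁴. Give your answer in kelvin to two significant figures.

-4.9 K

Unperturbed T_e = [2330·(1−0.48)/(4σ)]^¼ = 270.4 K.
The change in absorbed flux is Δ[S(1−α)/4] = −SΔα/4 = -22.13 W/m².
Linearising σT⁴ gives d(σT⁴)/dT = 4σT_e³ = 4.482 W/m² per K.
Hence the no-feedback warming is ΔF/(4σT_e³) = -4.94 K.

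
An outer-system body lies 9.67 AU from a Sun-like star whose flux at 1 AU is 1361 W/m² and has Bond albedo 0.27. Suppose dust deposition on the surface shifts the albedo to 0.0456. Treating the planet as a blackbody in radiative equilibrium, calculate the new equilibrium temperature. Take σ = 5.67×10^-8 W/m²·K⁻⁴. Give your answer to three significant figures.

Irradiance scales as 1/d², so S = 1361 W/m² × (1/9.67)² = 14.55 W/m².
With the new albedo, S(1−α₂)/4 = 3.473 W/m², so T₂ = 88.47 K.

88.5 K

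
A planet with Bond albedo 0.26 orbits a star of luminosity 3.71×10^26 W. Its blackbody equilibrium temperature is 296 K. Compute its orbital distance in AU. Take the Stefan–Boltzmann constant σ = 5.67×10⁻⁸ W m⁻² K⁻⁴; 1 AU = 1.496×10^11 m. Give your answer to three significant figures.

Energy balance gives S = 4σT⁴/(1−α) = 2353 W m⁻².
From L = 4πd²S, d = √(3.71×10^26/(4π·2353)) = 1.120×10^11 m = 0.7488 AU.

0.749 AU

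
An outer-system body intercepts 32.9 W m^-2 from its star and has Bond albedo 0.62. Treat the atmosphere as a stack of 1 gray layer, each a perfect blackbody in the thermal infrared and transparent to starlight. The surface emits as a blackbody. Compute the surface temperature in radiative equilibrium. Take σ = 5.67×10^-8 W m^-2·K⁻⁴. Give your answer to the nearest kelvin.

Top-of-atmosphere balance: σT_e⁴ = S(1−α)/4 = 3.125 W m^-2 → T_e = 86.17 K.
With N = 1 opaque layers, T_s = (N+1)^(1/4)·T_e = 2^(1/4)·86.17 = 102.5 K.

102 kelvin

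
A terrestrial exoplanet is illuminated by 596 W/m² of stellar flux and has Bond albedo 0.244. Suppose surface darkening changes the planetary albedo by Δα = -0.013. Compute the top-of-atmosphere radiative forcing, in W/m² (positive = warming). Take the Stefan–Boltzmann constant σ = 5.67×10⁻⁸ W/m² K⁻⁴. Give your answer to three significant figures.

The change in absorbed flux is Δ[S(1−α)/4] = −SΔα/4 = 1.937 W/m².

1.94 W/m²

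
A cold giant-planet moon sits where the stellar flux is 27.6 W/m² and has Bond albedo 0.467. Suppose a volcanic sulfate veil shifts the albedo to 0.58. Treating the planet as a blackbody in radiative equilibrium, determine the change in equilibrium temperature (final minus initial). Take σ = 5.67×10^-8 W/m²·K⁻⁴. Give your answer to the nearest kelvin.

Initial: T₁ = [S(1−0.467)/(4σ)]^(1/4) = 89.74 K.
With α = 0.58, T₂ = 84.55 K.
Change: 84.55 − 89.74 = -5.190 K.

-5 kelvin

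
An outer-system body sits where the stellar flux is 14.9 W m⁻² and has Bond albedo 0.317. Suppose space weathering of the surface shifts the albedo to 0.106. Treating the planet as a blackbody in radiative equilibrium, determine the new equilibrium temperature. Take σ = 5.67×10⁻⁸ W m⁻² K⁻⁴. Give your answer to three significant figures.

87.5 K

New equilibrium: T₂ = [(1−0.106)·14.90/(4σ)]^(1/4) = 87.54 K.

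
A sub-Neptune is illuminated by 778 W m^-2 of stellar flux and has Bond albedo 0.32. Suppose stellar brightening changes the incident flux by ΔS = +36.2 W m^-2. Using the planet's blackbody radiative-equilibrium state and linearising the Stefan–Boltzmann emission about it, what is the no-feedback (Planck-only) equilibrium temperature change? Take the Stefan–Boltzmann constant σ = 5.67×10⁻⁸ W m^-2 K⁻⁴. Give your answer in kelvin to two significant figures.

2.6 K

Reference equilibrium: T_e = [S(1−α)/(4σ)]^(1/4) = 219.8 K.
TOA radiative forcing: ΔF = (1−α)ΔS/4 = 0.68·(+36.2)/4 = 6.154 W m^-2.
The Planck feedback parameter is 4σT_e³ = 2.407 W m^-2/K.
ΔT₀ = ΔF/λ_P = 6.154/2.407 = 2.56 K.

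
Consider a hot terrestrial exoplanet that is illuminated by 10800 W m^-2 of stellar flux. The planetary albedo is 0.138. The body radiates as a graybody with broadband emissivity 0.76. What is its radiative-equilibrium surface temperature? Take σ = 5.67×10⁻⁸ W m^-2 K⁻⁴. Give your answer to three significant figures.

482 K

The planet absorbs (1−α)S over its disc πR² and re-emits over 4πR², so the mean absorbed flux is (1−0.138)·10800/4 = 2327 W m^-2.
Radiative balance εσT⁴ = 2327 gives T = [2327/(0.76·σ)]^(1/4) = 482.1 K.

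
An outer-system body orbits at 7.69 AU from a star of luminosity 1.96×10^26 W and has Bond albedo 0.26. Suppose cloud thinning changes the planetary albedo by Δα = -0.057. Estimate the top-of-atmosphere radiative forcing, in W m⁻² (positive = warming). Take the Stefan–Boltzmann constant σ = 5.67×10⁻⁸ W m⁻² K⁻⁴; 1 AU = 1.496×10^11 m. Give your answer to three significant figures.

0.168 W m⁻²

d = 7.69 × 1.496×10^11 m = 1.150×10^12 m.
Spreading L over a sphere of radius d: S = 1.96×10^26/(4π·1.15×10^12²) = 11.79 W m⁻².
ΔF = −(S/4)Δα = −(11.79/4)×(-0.057) = 0.1679 W m⁻².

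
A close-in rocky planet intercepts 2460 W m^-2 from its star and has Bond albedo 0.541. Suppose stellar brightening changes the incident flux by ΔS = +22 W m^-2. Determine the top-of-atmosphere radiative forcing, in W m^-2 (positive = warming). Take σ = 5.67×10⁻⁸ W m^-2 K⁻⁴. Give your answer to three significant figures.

Only a fraction (1−α) is absorbed and it's spread over 4πR², so ΔF = (1−α)ΔS/4 = 2.524 W m^-2.

2.52 W m^-2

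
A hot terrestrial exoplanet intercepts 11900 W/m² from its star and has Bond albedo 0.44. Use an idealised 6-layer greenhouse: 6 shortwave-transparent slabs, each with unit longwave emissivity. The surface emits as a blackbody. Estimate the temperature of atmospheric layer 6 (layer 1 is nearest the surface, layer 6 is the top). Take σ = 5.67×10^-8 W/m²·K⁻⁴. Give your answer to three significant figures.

The effective emission temperature is T_e = [S(1−α)/(4σ)]^¼ = 414.0 K.
Each opaque layer satisfies 2T_j⁴ = T_{j−1}⁴ + T_{j+1}⁴, giving T_k⁴ = (N+1−k)T_e⁴.
With k = 6: T_6 = (6+1−6)^¼·414.0 K = 414.0 K.

414 K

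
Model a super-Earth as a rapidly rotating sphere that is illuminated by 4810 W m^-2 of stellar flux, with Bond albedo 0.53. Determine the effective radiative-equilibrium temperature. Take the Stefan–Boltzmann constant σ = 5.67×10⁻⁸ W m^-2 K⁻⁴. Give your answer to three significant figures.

Absorbed flux (global mean): S(1−α)/4 = 4810·0.47/4 = 565.2 W m^-2.
Set σT⁴ = 565.2 → T = (565.2/σ)^(1/4) = 316.0 K.

316 K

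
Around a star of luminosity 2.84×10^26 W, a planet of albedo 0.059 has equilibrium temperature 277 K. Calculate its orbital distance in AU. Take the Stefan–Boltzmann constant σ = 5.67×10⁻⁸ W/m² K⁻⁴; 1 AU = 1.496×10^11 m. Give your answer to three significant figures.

0.844 AU

Energy balance gives S = 4σT⁴/(1−α) = 1419 W/m².
S = L/(4πd²) → d = √(L/4πS) = √(2.84×10^26/(4π·1419)) = 1.262×10^11 m = 0.8436 AU.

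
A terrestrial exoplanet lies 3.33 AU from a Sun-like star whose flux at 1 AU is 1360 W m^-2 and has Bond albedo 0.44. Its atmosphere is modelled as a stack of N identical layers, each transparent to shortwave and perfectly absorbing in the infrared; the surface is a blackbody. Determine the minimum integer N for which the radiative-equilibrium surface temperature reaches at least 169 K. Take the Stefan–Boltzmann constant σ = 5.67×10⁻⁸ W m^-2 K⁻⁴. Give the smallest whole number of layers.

2

Irradiance scales as 1/d², so S = 1360 W m^-2 × (1/3.33)² = 122.6 W m^-2.
Top-of-atmosphere balance: σT_e⁴ = S(1−α)/4 = 17.17 W m^-2 → T_e = 131.9 K.
T_s = (N+1)^(1/4)·T_e ≥ 169 K requires N+1 ≥ (T_s/T_e)⁴ = (169/131.9)⁴ = 2.694.
So N ≥ 1.694; the smallest integer is N = 2.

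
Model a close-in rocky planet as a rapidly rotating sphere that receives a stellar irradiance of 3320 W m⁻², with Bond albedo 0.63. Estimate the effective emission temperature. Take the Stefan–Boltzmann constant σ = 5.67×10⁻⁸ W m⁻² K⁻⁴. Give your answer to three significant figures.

271 K

The planet absorbs (1−α)S over its disc πR² and re-emits over 4πR², so the mean absorbed flux is (1−0.63)·3320/4 = 307.1 W m⁻².
Set σT⁴ = 307.1 → T = (307.1/σ)^(1/4) = 271.3 K.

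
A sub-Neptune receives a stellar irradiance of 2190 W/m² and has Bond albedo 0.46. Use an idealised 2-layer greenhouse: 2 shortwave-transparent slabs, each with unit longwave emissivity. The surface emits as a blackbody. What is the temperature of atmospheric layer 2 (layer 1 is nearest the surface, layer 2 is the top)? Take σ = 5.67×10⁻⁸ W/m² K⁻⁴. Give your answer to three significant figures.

Top-of-atmosphere balance: σT_e⁴ = S(1−α)/4 = 295.7 W/m² → T_e = 268.7 K.
In the N-layer model, layer k (counted from the surface) has T_k = (N+1−k)^(1/4)·T_e.
T_2 = (1)^(1/4)·268.7 = 268.7 K.

269 K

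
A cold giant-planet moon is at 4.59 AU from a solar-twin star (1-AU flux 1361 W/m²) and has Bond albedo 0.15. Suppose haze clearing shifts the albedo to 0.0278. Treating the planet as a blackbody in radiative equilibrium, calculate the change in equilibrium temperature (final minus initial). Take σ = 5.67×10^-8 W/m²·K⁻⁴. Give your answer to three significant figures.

4.26 kelvin

By the inverse-square law, S = 1361/4.59² = 64.60 W/m².
Initial: T₁ = [S(1−0.15)/(4σ)]^(1/4) = 124.7 K.
With α = 0.0278, T₂ = 129.0 K.
Change: 129.0 − 124.7 = 4.260 K.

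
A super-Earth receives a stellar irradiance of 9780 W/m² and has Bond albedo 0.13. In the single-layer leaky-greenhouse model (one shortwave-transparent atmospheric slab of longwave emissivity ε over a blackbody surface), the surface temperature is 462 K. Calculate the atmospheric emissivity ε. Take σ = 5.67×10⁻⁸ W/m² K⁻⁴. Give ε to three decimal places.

TOA balance gives T_e = 440.1 K.
T_s⁴ = T_e⁴·2/(2−ε) → ε = 2 − 2(T_e/T_s)⁴ = 2 − 2·(440.1/462)⁴ = 0.3531.

0.353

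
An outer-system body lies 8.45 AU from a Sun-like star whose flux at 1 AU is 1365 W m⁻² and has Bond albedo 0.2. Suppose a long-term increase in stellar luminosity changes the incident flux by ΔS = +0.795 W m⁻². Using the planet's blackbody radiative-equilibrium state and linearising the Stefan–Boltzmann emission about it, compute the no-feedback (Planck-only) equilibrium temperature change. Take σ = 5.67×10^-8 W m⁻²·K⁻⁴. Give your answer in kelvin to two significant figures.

0.94 K

Flux at the orbit: S = 1365/(8.45)² = 19.12 W m⁻².
The baseline emission temperature is T_e = 90.62 K.
TOA radiative forcing: ΔF = (1−α)ΔS/4 = 0.8·(+0.795)/4 = 0.1590 W m⁻².
The Planck feedback parameter is 4σT_e³ = 0.1688 W m⁻²/K.
ΔT₀ = ΔF/λ_P = 0.1590/0.1688 = 0.942 K.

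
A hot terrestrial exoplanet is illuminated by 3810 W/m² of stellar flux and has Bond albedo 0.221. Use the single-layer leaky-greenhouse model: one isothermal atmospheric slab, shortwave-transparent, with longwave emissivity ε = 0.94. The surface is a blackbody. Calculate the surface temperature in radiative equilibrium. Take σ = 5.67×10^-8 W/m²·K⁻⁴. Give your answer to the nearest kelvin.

396 kelvin

Effective emission temperature (TOA balance): σT_e⁴ = S(1−α)/4 = 742.0 W/m² → T_e = 338.2 K.
For a single slab of emissivity ε, T_s⁴ = 2T_e⁴/(2−ε); thus T_s = 338.2·(1.887)^(1/4) = 396.4 K.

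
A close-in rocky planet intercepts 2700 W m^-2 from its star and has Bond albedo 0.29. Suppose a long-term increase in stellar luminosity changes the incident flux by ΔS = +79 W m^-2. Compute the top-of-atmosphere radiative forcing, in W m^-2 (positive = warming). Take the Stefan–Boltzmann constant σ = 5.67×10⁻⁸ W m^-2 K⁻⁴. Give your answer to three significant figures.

Only a fraction (1−α) is absorbed and it's spread over 4πR², so ΔF = (1−α)ΔS/4 = 14.02 W m^-2.

14.0 W m^-2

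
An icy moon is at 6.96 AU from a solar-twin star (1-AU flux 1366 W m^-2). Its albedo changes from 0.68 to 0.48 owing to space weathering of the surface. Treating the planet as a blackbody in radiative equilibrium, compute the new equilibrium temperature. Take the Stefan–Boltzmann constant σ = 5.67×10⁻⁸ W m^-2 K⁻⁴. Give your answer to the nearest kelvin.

90 K

Flux at the orbit: S = 1366/(6.96)² = 28.20 W m^-2.
With the new albedo, S(1−α₂)/4 = 3.666 W m^-2, so T₂ = 89.67 K.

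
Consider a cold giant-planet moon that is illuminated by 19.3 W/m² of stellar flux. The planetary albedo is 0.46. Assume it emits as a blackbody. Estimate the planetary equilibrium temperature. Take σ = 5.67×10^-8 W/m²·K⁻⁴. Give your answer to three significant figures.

82.3 K

The planet absorbs (1−α)S over its disc πR² and re-emits over 4πR², so the mean absorbed flux is (1−0.46)·19.30/4 = 2.606 W/m².
Balancing against σT⁴: T = (2.606/5.67×10⁻⁸)^(1/4) = 82.33 K.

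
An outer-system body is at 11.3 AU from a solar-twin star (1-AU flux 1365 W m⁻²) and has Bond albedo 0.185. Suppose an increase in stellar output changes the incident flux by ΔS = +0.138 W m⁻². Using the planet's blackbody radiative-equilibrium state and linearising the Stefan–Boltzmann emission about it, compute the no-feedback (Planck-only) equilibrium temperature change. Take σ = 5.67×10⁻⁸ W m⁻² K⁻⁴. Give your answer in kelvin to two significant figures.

0.25 K

By the inverse-square law, S = 1365/11.3² = 10.69 W m⁻².
The baseline emission temperature is T_e = 78.73 K.
TOA radiative forcing: ΔF = (1−α)ΔS/4 = 0.815·(+0.138)/4 = 0.02812 W m⁻².
Linearising σT⁴ gives d(σT⁴)/dT = 4σT_e³ = 0.1107 W m⁻² per K.
Hence the no-feedback warming is ΔF/(4σT_e³) = 0.254 K.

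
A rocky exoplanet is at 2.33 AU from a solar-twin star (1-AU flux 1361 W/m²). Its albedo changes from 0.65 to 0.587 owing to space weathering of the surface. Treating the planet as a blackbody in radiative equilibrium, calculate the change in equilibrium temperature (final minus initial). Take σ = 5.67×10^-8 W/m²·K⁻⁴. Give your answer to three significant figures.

Flux at the orbit: S = 1361/(2.33)² = 250.7 W/m².
Before: T₁ = [250.7·0.35/(4σ)]^(1/4) = 140.2 K.
After:  T₂ = [250.7·0.413/(4σ)]^(1/4) = 146.2 K.
ΔT = T₂ − T₁ = 5.925 K.

5.92 K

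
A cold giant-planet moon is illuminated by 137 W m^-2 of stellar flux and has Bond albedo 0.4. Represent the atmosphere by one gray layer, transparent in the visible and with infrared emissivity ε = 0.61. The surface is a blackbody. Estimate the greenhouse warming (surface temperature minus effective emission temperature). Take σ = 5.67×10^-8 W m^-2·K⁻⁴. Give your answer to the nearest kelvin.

13 kelvin

At the top of the atmosphere, σT_e⁴ = S(1−α)/4 = 20.55 W m^-2, giving T_e = 138.0 K.
Surface balance with a leaky layer gives σT_s⁴ = σT_e⁴·2/(2−ε), so T_s = T_e·[2/(2−0.61)]^(1/4) = 151.1 K.
Greenhouse warming: T_s − T_e = 13.14 K.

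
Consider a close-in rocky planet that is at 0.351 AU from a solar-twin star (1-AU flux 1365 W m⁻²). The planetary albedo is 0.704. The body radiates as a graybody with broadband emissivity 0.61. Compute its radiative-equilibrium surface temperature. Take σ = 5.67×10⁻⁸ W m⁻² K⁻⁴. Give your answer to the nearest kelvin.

392 K

Flux at the orbit: S = 1365/(0.351)² = 11080 W m⁻².
Averaging over the sphere, the absorbed flux is S(1−α)/4 = 819.9 W m⁻².
Equating to εσT⁴ with ε = 0.61: T = (819.9/0.61σ)^(1/4) = 392.4 K.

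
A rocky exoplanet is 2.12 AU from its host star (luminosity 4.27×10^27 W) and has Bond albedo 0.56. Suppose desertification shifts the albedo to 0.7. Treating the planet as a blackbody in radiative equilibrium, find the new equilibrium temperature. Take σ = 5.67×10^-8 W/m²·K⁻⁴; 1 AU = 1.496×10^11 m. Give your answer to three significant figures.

259 K

Orbital distance: d = 2.12 AU = 3.172×10^11 m.
Flux at the orbit: S = L/(4πd²) = 4.27×10^27/(4π·(3.17×10^11)²) = 3378 W/m².
T₂ = [S(1−α₂)/(4σ)]^(1/4) = [3378·0.3/(4σ)]^(1/4) = 258.5 K.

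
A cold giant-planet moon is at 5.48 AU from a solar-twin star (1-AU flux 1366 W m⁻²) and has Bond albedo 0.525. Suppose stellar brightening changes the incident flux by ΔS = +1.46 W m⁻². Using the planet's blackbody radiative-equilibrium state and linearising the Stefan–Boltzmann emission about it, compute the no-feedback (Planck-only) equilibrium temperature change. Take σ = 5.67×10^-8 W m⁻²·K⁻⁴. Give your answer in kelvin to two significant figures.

Irradiance scales as 1/d², so S = 1366 W m⁻² × (1/5.48)² = 45.49 W m⁻².
Unperturbed T_e = [45.49·(1−0.525)/(4σ)]^¼ = 98.80 K.
ΔF = Δ[S(1−α)]/4 = (1−0.525)·+1.46/4 = 0.1734 W m⁻².
The Planck feedback parameter is 4σT_e³ = 0.2187 W m⁻²/K.
So ΔT₀ = 0.1734/0.2187 = 0.793 K.

0.79 kelvin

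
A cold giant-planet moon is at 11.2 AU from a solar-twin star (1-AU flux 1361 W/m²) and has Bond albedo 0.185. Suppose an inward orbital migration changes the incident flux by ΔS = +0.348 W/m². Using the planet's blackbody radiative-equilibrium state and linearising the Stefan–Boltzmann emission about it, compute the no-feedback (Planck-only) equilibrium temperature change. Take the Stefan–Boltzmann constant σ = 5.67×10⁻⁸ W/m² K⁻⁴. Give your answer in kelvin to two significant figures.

0.63 K

Irradiance scales as 1/d², so S = 1361 W/m² × (1/11.2)² = 10.85 W/m².
Reference equilibrium: T_e = [S(1−α)/(4σ)]^(1/4) = 79.02 K.
TOA radiative forcing: ΔF = (1−α)ΔS/4 = 0.815·(+0.348)/4 = 0.07090 W/m².
The Planck feedback parameter is 4σT_e³ = 0.1119 W/m²/K.
So ΔT₀ = 0.07090/0.1119 = 0.634 K.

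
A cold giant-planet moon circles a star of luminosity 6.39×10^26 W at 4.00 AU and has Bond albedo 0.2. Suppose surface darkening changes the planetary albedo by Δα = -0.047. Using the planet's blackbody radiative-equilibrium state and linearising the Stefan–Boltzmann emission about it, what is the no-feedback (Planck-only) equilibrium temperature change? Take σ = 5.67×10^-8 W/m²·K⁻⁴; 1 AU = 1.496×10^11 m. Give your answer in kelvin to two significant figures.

d = 4.00 × 1.496×10^11 m = 5.984×10^11 m.
Flux at the orbit: S = L/(4πd²) = 6.39×10^26/(4π·(5.98×10^11)²) = 142.0 W/m².
The baseline emission temperature is T_e = 149.6 K.
TOA radiative forcing: ΔF = −S·Δα/4 = −142.0·(-0.047)/4 = 1.669 W/m².
Linearising σT⁴ gives d(σT⁴)/dT = 4σT_e³ = 0.7594 W/m² per K.
So ΔT₀ = 1.669/0.7594 = 2.20 K.

2.2 K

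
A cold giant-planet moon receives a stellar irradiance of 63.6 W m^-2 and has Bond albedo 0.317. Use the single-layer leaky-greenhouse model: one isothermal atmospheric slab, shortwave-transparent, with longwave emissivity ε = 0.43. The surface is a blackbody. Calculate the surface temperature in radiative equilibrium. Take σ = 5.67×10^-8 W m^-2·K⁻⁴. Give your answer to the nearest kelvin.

125 K

At the top of the atmosphere, σT_e⁴ = S(1−α)/4 = 10.86 W m^-2, giving T_e = 117.6 K.
For a single slab of emissivity ε, T_s⁴ = 2T_e⁴/(2−ε); thus T_s = 117.6·(1.274)^(1/4) = 125.0 K.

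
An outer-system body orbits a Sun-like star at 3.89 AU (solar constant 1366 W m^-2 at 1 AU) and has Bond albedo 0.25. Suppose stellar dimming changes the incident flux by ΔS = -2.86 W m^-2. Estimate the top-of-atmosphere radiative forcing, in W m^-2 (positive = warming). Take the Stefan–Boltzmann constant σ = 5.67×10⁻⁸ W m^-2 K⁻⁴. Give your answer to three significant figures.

-0.536 W m^-2

Irradiance scales as 1/d², so S = 1366 W m^-2 × (1/3.89)² = 90.27 W m^-2.
Only a fraction (1−α) is absorbed and it's spread over 4πR², so ΔF = (1−α)ΔS/4 = -0.5363 W m^-2.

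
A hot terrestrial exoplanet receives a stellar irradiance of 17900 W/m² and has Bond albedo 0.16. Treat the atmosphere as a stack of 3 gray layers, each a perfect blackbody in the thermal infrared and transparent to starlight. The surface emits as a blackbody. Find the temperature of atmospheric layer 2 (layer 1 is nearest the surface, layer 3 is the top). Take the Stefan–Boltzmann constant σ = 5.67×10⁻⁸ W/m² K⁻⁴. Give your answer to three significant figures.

The effective emission temperature is T_e = [S(1−α)/(4σ)]^¼ = 507.4 K.
The net upward flux σT_e⁴ is constant between every pair of levels, so T_k⁴ = (N+1−k)T_e⁴.
With k = 2: T_2 = (3+1−2)^¼·507.4 K = 603.4 K.

603 K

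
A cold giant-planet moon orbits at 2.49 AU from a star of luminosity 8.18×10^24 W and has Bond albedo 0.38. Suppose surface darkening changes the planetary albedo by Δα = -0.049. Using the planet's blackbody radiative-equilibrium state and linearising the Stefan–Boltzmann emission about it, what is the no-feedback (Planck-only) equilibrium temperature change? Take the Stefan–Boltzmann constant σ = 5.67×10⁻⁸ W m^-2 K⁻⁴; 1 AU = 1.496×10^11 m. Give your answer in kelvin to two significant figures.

1.2 K

d = 2.49 × 1.496×10^11 m = 3.725×10^11 m.
Spreading L over a sphere of radius d: S = 8.18×10^24/(4π·3.73×10^11²) = 4.691 W m^-2.
Reference equilibrium: T_e = [S(1−α)/(4σ)]^(1/4) = 59.84 K.
The change in absorbed flux is Δ[S(1−α)/4] = −SΔα/4 = 0.05747 W m^-2.
Planck response: λ_P = 4σT_e³ = 4·5.67×10⁻⁸·(59.84)³ = 0.04860 W m^-2/K.
Hence the no-feedback warming is ΔF/(4σT_e³) = 1.18 K.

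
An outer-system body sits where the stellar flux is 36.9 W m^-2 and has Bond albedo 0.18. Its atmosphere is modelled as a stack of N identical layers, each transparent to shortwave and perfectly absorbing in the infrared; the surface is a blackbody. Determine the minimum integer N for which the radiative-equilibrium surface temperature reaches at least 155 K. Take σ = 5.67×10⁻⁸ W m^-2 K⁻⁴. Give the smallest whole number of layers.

Top-of-atmosphere balance: σT_e⁴ = S(1−α)/4 = 7.565 W m^-2 → T_e = 107.5 K.
T_s = (N+1)^(1/4)·T_e ≥ 155 K requires N+1 ≥ (T_s/T_e)⁴ = (155/107.5)⁴ = 4.326.
So N ≥ 3.326; the smallest integer is N = 4.

4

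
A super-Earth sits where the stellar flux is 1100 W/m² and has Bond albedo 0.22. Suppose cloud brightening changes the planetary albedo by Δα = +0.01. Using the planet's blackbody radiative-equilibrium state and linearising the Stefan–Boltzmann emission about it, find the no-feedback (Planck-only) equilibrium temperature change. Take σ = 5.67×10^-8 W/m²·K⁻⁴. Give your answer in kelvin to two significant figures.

The baseline emission temperature is T_e = 248.0 K.
ΔF = −(S/4)Δα = −(1100/4)×(+0.01) = -2.750 W/m².
Linearising σT⁴ gives d(σT⁴)/dT = 4σT_e³ = 3.460 W/m² per K.
Hence the no-feedback warming is ΔF/(4σT_e³) = -0.795 K.

-0.79 kelvin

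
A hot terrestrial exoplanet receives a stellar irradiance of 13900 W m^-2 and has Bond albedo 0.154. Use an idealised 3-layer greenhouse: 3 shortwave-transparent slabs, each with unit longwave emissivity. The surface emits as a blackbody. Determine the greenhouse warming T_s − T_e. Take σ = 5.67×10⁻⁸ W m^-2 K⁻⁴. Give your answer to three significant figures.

OLR = S(1−α)/4 = 2940 W m^-2; the top layer radiates at T_e = 477.2 K.
Surface: T_s = (4)^¼·T_e = 674.8 K.
Warming: T_s − T_e = 197.7 K.

198 K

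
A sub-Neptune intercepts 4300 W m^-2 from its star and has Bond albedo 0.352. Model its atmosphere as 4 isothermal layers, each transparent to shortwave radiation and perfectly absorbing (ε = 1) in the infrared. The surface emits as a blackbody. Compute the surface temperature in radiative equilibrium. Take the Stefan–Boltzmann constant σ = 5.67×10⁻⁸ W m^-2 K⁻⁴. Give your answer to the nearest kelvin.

The effective emission temperature is T_e = [S(1−α)/(4σ)]^¼ = 332.9 K.
With N = 4 opaque layers, T_s = (N+1)^(1/4)·T_e = 5^(1/4)·332.9 = 497.8 K.

498 kelvin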